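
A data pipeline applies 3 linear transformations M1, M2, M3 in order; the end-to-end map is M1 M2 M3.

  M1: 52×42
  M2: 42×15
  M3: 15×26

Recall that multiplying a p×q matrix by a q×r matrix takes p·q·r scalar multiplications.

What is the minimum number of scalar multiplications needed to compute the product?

53040

Order (M1 (M2 M3)): (M2 M3): 42×15 by 15×26 → 42×26, cost 42·15·26 = 16380; (M1 (M2 M3)): 52×42 by 42×26 → 52×26, cost 52·42·26 = 56784; cumulative 73164. Total 73164.
Order ((M1 M2) M3): (M1 M2): 52×42 by 42×15 → 52×15, cost 52·42·15 = 32760; ((M1 M2) M3): 52×15 by 15×26 → 52×26, cost 52·15·26 = 20280; cumulative 53040. Total 53040.
Minimum: 53040.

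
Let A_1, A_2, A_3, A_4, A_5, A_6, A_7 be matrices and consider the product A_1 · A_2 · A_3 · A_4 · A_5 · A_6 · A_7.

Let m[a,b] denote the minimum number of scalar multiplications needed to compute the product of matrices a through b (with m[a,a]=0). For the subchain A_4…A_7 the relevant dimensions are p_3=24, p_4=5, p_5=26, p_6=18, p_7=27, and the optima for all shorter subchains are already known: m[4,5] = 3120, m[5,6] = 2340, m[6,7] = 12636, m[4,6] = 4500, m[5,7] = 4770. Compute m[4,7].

8010

m[4,7] = min over k∈[4,6] of m[4,k]+m[k+1,7]+p_{3}·p_k·p_{7}.
k=4: 0 + 4770 + 24·5·27 = 8010; k=5: 3120 + 12636 + 24·26·27 = 32604; k=6: 4500 + 0 + 24·18·27 = 16164.
Minimum: 8010 at k=4.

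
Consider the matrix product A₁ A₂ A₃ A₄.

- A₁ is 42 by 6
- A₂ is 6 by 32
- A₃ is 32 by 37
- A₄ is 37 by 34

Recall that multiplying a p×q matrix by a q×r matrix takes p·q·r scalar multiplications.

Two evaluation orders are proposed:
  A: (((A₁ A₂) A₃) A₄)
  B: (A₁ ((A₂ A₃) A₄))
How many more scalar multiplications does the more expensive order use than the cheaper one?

87408

Order A = (((A₁ A₂) A₃) A₄): (A₁ A₂): 42×6 by 6×32 → 42×32, cost 42·6·32 = 8064; ((A₁ A₂) A₃): 42×32 by 32×37 → 42×37, cost 42·32·37 = 49728; cumulative 57792; (((A₁ A₂) A₃) A₄): 42×37 by 37×34 → 42×34, cost 42·37·34 = 52836; cumulative 110628. Total 110628.
Order B = (A₁ ((A₂ A₃) A₄)): (A₂ A₃): 6×32 by 32×37 → 6×37, cost 6·32·37 = 7104; ((A₂ A₃) A₄): 6×37 by 37×34 → 6×34, cost 6·37·34 = 7548; cumulative 14652; (A₁ ((A₂ A₃) A₄)): 42×6 by 6×34 → 42×34, cost 42·6·34 = 8568; cumulative 23220. Total 23220.
Difference: |110628 − 23220| = 87408.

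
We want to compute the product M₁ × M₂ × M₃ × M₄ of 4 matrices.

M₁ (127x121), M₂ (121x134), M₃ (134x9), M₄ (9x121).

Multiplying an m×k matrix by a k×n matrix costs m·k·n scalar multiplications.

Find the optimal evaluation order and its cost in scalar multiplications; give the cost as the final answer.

422532

Adjacent pairs: M₁M₂ = 127·121·134 = 2059178; M₂M₃ = 121·134·9 = 145926; M₃M₄ = 134·9·121 = 145926.
Length 3: M₁..M₃: k=1: 0+145926+127·121·9=284229; k=2: 2059178+0+127·134·9=2212340 → min 284229 | M₂..M₄: k=2: 0+145926+121·134·121=2107820; k=3: 145926+0+121·9·121=277695 → min 277695.
Length 4: M₁..M₄: k=1: 0+277695+127·121·121=2137102; k=2: 2059178+145926+127·134·121=4264282; k=3: 284229+0+127·9·121=422532 → min 422532.
Optimal parenthesization: ((M₁ × (M₂ × M₃)) × M₄) with cost 422532.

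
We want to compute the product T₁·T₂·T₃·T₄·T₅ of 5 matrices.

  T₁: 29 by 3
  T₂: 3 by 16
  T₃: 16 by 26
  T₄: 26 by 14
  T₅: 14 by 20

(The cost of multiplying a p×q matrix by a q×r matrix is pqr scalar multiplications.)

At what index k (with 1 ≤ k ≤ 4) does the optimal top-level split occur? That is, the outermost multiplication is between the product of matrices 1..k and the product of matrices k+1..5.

Adjacent pairs: T₁T₂ = 29·3·16 = 1392; T₂T₃ = 3·16·26 = 1248; T₃T₄ = 16·26·14 = 5824; T₄T₅ = 26·14·20 = 7280.
Length 3: T₁..T₃: k=1: 0+1248+29·3·26=3510; k=2: 1392+0+29·16·26=13456 → min 3510 | T₂..T₄: k=2: 0+5824+3·16·14=6496; k=3: 1248+0+3·26·14=2340 → min 2340 | T₃..T₅: k=3: 0+7280+16·26·20=15600; k=4: 5824+0+16·14·20=10304 → min 10304.
Length 4: T₁..T₄: k=1: 0+2340+29·3·14=3558; k=2: 1392+5824+29·16·14=13712; k=3: 3510+0+29·26·14=14066 → min 3558 | T₂..T₅: k=2: 0+10304+3·16·20=11264; k=3: 1248+7280+3·26·20=10088; k=4: 2340+0+3·14·20=3180 → min 3180.
Top-level splits: k=1: (T₁..T₁)·(T₂..T₅) → 0+3180+29·3·20 = 4920; k=2: (T₁..T₂)·(T₃..T₅) → 1392+10304+29·16·20 = 20976; k=3: (T₁..T₃)·(T₄..T₅) → 3510+7280+29·26·20 = 25870; k=4: (T₁..T₄)·(T₅..T₅) → 3558+0+29·14·20 = 11678.
Best split is after T₁, i.e. k = 1.

1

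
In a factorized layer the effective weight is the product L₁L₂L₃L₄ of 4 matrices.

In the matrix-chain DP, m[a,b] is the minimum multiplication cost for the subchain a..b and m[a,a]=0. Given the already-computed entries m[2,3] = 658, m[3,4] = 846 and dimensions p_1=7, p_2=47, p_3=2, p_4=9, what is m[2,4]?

784

m[2,4] = min over k∈[2,3] of m[2,k]+m[k+1,4]+p_{1}·p_k·p_{4}.
k=2: 0 + 846 + 7·47·9 = 3807; k=3: 658 + 0 + 7·2·9 = 784.
Minimum: 784 at k=3.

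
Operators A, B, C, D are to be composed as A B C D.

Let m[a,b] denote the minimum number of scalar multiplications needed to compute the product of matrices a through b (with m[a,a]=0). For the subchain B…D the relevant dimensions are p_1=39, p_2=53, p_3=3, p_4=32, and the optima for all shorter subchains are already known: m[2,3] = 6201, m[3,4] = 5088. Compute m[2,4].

m[2,4] = min over k∈[2,3] of m[2,k]+m[k+1,4]+p_{1}·p_k·p_{4}.
k=2: 0 + 5088 + 39·53·32 = 71232; k=3: 6201 + 0 + 39·3·32 = 9945.
Minimum: 9945 at k=3.

9945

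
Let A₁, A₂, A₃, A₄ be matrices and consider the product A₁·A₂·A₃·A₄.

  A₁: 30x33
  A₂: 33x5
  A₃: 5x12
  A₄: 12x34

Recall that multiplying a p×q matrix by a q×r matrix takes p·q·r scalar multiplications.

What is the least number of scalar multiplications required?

Adjacent pairs: A₁A₂ = 30·33·5 = 4950; A₂A₃ = 33·5·12 = 1980; A₃A₄ = 5·12·34 = 2040.
Length 3: A₁..A₃: k=1: 0+1980+30·33·12=13860; k=2: 4950+0+30·5·12=6750 → min 6750 | A₂..A₄: k=2: 0+2040+33·5·34=7650; k=3: 1980+0+33·12·34=15444 → min 7650.
Length 4: A₁..A₄: k=1: 0+7650+30·33·34=41310; k=2: 4950+2040+30·5·34=12090; k=3: 6750+0+30·12·34=18990 → min 12090.
Optimal order: ((A₁·A₂)·(A₃·A₄)) with cost 12090.

12090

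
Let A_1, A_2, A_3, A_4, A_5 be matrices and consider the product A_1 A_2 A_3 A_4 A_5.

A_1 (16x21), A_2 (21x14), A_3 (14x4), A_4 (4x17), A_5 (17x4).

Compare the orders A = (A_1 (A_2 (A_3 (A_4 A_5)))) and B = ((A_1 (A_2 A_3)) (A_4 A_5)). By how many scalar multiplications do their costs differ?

Order A = (A_1 (A_2 (A_3 (A_4 A_5)))): (A_4 A_5): 4×17 by 17×4 → 4×4, cost 4·17·4 = 272; (A_3 (A_4 A_5)): 14×4 by 4×4 → 14×4, cost 14·4·4 = 224; cumulative 496; (A_2 (A_3 (A_4 A_5))): 21×14 by 14×4 → 21×4, cost 21·14·4 = 1176; cumulative 1672; (A_1 (A_2 (A_3 (A_4 A_5)))): 16×21 by 21×4 → 16×4, cost 16·21·4 = 1344; cumulative 3016. Total 3016.
Order B = ((A_1 (A_2 A_3)) (A_4 A_5)): (A_2 A_3): 21×14 by 14×4 → 21×4, cost 21·14·4 = 1176; (A_1 (A_2 A_3)): 16×21 by 21×4 → 16×4, cost 16·21·4 = 1344; cumulative 2520; (A_4 A_5): 4×17 by 17×4 → 4×4, cost 4·17·4 = 272; ((A_1 (A_2 A_3)) (A_4 A_5)): 16×4 by 4×4 → 16×4, cost 16·4·4 = 256; cumulative 3048. Total 3048.
Difference: |3016 − 3048| = 32.

32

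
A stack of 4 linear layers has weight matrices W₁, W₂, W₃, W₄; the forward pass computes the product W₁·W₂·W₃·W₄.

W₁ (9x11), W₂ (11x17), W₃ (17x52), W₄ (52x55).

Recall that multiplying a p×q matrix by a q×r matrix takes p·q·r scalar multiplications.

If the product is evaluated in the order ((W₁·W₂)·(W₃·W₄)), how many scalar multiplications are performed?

(W₁·W₂): 9×11 by 11×17 → 9×17, cost 9·11·17 = 1683
(W₃·W₄): 17×52 by 52×55 → 17×55, cost 17·52·55 = 48620
((W₁·W₂)·(W₃·W₄)): 9×17 by 17×55 → 9×55, cost 9·17·55 = 8415; cumulative 58718
Total: 58718 scalar multiplications.

58718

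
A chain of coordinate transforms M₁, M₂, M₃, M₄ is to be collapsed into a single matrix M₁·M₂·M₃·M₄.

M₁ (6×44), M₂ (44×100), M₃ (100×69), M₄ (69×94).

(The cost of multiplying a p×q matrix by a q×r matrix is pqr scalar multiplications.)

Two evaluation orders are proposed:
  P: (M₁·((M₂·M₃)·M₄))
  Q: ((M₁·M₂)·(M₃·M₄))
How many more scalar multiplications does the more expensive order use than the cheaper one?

Order P = (M₁·((M₂·M₃)·M₄)): (M₂·M₃): 44×100 by 100×69 → 44×69, cost 44·100·69 = 303600; ((M₂·M₃)·M₄): 44×69 by 69×94 → 44×94, cost 44·69·94 = 285384; cumulative 588984; (M₁·((M₂·M₃)·M₄)): 6×44 by 44×94 → 6×94, cost 6·44·94 = 24816; cumulative 613800. Total 613800.
Order Q = ((M₁·M₂)·(M₃·M₄)): (M₁·M₂): 6×44 by 44×100 → 6×100, cost 6·44·100 = 26400; (M₃·M₄): 100×69 by 69×94 → 100×94, cost 100·69·94 = 648600; ((M₁·M₂)·(M₃·M₄)): 6×100 by 100×94 → 6×94, cost 6·100·94 = 56400; cumulative 731400. Total 731400.
Difference: |613800 − 731400| = 117600.

117600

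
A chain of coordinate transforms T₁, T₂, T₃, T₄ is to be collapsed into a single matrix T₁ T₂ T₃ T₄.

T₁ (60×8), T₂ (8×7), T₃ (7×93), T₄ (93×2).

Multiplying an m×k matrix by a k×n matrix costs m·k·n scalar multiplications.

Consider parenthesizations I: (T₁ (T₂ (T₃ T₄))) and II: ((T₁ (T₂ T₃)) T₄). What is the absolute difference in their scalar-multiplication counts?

58634

Order I = (T₁ (T₂ (T₃ T₄))): (T₃ T₄): 7×93 by 93×2 → 7×2, cost 7·93·2 = 1302; (T₂ (T₃ T₄)): 8×7 by 7×2 → 8×2, cost 8·7·2 = 112; cumulative 1414; (T₁ (T₂ (T₃ T₄))): 60×8 by 8×2 → 60×2, cost 60·8·2 = 960; cumulative 2374. Total 2374.
Order II = ((T₁ (T₂ T₃)) T₄): (T₂ T₃): 8×7 by 7×93 → 8×93, cost 8·7·93 = 5208; (T₁ (T₂ T₃)): 60×8 by 8×93 → 60×93, cost 60·8·93 = 44640; cumulative 49848; ((T₁ (T₂ T₃)) T₄): 60×93 by 93×2 → 60×2, cost 60·93·2 = 11160; cumulative 61008. Total 61008.
Difference: |2374 − 61008| = 58634.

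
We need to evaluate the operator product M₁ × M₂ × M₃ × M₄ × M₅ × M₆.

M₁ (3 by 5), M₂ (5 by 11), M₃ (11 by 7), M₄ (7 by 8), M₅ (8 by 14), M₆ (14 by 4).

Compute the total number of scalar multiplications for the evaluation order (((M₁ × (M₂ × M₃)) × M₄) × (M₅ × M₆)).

(M₂ × M₃): 5×11 by 11×7 → 5×7, cost 5·11·7 = 385
(M₁ × (M₂ × M₃)): 3×5 by 5×7 → 3×7, cost 3·5·7 = 105; cumulative 490
((M₁ × (M₂ × M₃)) × M₄): 3×7 by 7×8 → 3×8, cost 3·7·8 = 168; cumulative 658
(M₅ × M₆): 8×14 by 14×4 → 8×4, cost 8·14·4 = 448
(((M₁ × (M₂ × M₃)) × M₄) × (M₅ × M₆)): 3×8 by 8×4 → 3×4, cost 3·8·4 = 96; cumulative 1202
Total: 1202 scalar multiplications.

1202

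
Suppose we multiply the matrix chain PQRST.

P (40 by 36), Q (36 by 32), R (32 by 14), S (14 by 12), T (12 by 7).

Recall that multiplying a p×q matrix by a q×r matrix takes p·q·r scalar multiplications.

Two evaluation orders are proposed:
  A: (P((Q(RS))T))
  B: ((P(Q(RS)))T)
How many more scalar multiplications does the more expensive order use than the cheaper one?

7536

Order A = (P((Q(RS))T)): (RS): 32×14 by 14×12 → 32×12, cost 32·14·12 = 5376; (Q(RS)): 36×32 by 32×12 → 36×12, cost 36·32·12 = 13824; cumulative 19200; ((Q(RS))T): 36×12 by 12×7 → 36×7, cost 36·12·7 = 3024; cumulative 22224; (P((Q(RS))T)): 40×36 by 36×7 → 40×7, cost 40·36·7 = 10080; cumulative 32304. Total 32304.
Order B = ((P(Q(RS)))T): (RS): 32×14 by 14×12 → 32×12, cost 32·14·12 = 5376; (Q(RS)): 36×32 by 32×12 → 36×12, cost 36·32·12 = 13824; cumulative 19200; (P(Q(RS))): 40×36 by 36×12 → 40×12, cost 40·36·12 = 17280; cumulative 36480; ((P(Q(RS)))T): 40×12 by 12×7 → 40×7, cost 40·12·7 = 3360; cumulative 39840. Total 39840.
Difference: |32304 − 39840| = 7536.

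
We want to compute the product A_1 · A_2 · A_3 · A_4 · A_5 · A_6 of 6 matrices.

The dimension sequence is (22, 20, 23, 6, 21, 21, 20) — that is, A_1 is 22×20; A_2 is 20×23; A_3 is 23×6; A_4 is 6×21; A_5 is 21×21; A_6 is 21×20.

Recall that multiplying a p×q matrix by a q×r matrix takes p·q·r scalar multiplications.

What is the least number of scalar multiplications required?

Adjacent pairs: A_1A_2 = 22·20·23 = 10120; A_2A_3 = 20·23·6 = 2760; A_3A_4 = 23·6·21 = 2898; A_4A_5 = 6·21·21 = 2646; A_5A_6 = 21·21·20 = 8820.
Length 3: A_1..A_3: k=1: 0+2760+22·20·6=5400; k=2: 10120+0+22·23·6=13156 → min 5400 | A_2..A_4: k=2: 0+2898+20·23·21=12558; k=3: 2760+0+20·6·21=5280 → min 5280 | A_3..A_5: k=3: 0+2646+23·6·21=5544; k=4: 2898+0+23·21·21=13041 → min 5544 | A_4..A_6: k=4: 0+8820+6·21·20=11340; k=5: 2646+0+6·21·20=5166 → min 5166.
Length 4: A_1..A_4: k=1: 0+5280+22·20·21=14520; k=2: 10120+2898+22·23·21=23644; k=3: 5400+0+22·6·21=8172 → min 8172 | A_2..A_5: k=2: 0+5544+20·23·21=15204; k=3: 2760+2646+20·6·21=7926; k=4: 5280+0+20·21·21=14100 → min 7926 | A_3..A_6: k=3: 0+5166+23·6·20=7926; k=4: 2898+8820+23·21·20=21378; k=5: 5544+0+23·21·20=15204 → min 7926.
Length 5: A_1..A_5: k=1: 0+7926+22·20·21=17166; k=2: 10120+5544+22·23·21=26290; k=3: 5400+2646+22·6·21=10818; k=4: 8172+0+22·21·21=17874 → min 10818 | A_2..A_6: k=2: 0+7926+20·23·20=17126; k=3: 2760+5166+20·6·20=10326; k=4: 5280+8820+20·21·20=22500; k=5: 7926+0+20·21·20=16326 → min 10326.
Length 6: A_1..A_6: k=1: 0+10326+22·20·20=19126; k=2: 10120+7926+22·23·20=28166; k=3: 5400+5166+22·6·20=13206; k=4: 8172+8820+22·21·20=26232; k=5: 10818+0+22·21·20=20058 → min 13206.
Optimal order: ((A_1 · (A_2 · A_3)) · ((A_4 · A_5) · A_6)) with cost 13206.

13206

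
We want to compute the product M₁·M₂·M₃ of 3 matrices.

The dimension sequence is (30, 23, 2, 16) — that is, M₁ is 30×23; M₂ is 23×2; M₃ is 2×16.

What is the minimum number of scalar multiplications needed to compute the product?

Order (M₁·(M₂·M₃)): (M₂·M₃): 23×2 by 2×16 → 23×16, cost 23·2·16 = 736; (M₁·(M₂·M₃)): 30×23 by 23×16 → 30×16, cost 30·23·16 = 11040; cumulative 11776. Total 11776.
Order ((M₁·M₂)·M₃): (M₁·M₂): 30×23 by 23×2 → 30×2, cost 30·23·2 = 1380; ((M₁·M₂)·M₃): 30×2 by 2×16 → 30×16, cost 30·2·16 = 960; cumulative 2340. Total 2340.
Minimum: 2340.

2340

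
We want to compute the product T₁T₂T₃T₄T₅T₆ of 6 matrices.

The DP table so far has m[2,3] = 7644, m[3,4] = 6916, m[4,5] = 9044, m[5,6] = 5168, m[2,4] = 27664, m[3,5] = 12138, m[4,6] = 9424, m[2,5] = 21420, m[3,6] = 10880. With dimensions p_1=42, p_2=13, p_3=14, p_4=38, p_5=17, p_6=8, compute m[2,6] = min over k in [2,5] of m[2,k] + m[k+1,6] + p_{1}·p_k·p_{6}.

15248

m[2,6] = min over k∈[2,5] of m[2,k]+m[k+1,6]+p_{1}·p_k·p_{6}.
k=2: 0 + 10880 + 42·13·8 = 15248; k=3: 7644 + 9424 + 42·14·8 = 21772; k=4: 27664 + 5168 + 42·38·8 = 45600; k=5: 21420 + 0 + 42·17·8 = 27132.
Minimum: 15248 at k=2.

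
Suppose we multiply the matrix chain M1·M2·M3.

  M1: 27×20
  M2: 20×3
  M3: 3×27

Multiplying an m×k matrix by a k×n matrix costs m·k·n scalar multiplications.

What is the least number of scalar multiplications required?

Order (M1·(M2·M3)): (M2·M3): 20×3 by 3×27 → 20×27, cost 20·3·27 = 1620; (M1·(M2·M3)): 27×20 by 20×27 → 27×27, cost 27·20·27 = 14580; cumulative 16200. Total 16200.
Order ((M1·M2)·M3): (M1·M2): 27×20 by 20×3 → 27×3, cost 27·20·3 = 1620; ((M1·M2)·M3): 27×3 by 3×27 → 27×27, cost 27·3·27 = 2187; cumulative 3807. Total 3807.
Minimum: 3807.

3807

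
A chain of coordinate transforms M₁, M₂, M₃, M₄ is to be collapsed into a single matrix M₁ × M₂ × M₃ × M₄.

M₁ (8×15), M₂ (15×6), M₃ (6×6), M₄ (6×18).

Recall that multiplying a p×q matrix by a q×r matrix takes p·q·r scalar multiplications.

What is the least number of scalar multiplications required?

1872

Adjacent pairs: M₁M₂ = 8·15·6 = 720; M₂M₃ = 15·6·6 = 540; M₃M₄ = 6·6·18 = 648.
Length 3: M₁..M₃: k=1: 0+540+8·15·6=1260; k=2: 720+0+8·6·6=1008 → min 1008 | M₂..M₄: k=2: 0+648+15·6·18=2268; k=3: 540+0+15·6·18=2160 → min 2160.
Length 4: M₁..M₄: k=1: 0+2160+8·15·18=4320; k=2: 720+648+8·6·18=2232; k=3: 1008+0+8·6·18=1872 → min 1872.
Optimal order: (((M₁ × M₂) × M₃) × M₄) with cost 1872.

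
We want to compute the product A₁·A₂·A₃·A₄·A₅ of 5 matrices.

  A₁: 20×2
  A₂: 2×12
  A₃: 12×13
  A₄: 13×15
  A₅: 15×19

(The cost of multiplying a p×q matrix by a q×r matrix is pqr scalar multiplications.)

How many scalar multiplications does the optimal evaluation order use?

2032

Adjacent pairs: A₁A₂ = 20·2·12 = 480; A₂A₃ = 2·12·13 = 312; A₃A₄ = 12·13·15 = 2340; A₄A₅ = 13·15·19 = 3705.
Length 3: A₁..A₃: k=1: 0+312+20·2·13=832; k=2: 480+0+20·12·13=3600 → min 832 | A₂..A₄: k=2: 0+2340+2·12·15=2700; k=3: 312+0+2·13·15=702 → min 702 | A₃..A₅: k=3: 0+3705+12·13·19=6669; k=4: 2340+0+12·15·19=5760 → min 5760.
Length 4: A₁..A₄: k=1: 0+702+20·2·15=1302; k=2: 480+2340+20·12·15=6420; k=3: 832+0+20·13·15=4732 → min 1302 | A₂..A₅: k=2: 0+5760+2·12·19=6216; k=3: 312+3705+2·13·19=4511; k=4: 702+0+2·15·19=1272 → min 1272.
Length 5: A₁..A₅: k=1: 0+1272+20·2·19=2032; k=2: 480+5760+20·12·19=10800; k=3: 832+3705+20·13·19=9477; k=4: 1302+0+20·15·19=7002 → min 2032.
Optimal order: (A₁·(((A₂·A₃)·A₄)·A₅)) with cost 2032.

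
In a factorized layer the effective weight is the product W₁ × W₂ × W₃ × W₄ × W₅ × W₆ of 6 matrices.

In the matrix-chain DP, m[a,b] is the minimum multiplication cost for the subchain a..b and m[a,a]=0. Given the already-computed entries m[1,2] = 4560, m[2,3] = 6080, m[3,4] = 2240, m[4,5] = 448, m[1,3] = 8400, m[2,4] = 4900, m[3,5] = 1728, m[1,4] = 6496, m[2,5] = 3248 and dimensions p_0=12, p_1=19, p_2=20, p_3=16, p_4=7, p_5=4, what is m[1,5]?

m[1,5] = min over k∈[1,4] of m[1,k]+m[k+1,5]+p_{0}·p_k·p_{5}.
k=1: 0 + 3248 + 12·19·4 = 4160; k=2: 4560 + 1728 + 12·20·4 = 7248; k=3: 8400 + 448 + 12·16·4 = 9616; k=4: 6496 + 0 + 12·7·4 = 6832.
Minimum: 4160 at k=1.

4160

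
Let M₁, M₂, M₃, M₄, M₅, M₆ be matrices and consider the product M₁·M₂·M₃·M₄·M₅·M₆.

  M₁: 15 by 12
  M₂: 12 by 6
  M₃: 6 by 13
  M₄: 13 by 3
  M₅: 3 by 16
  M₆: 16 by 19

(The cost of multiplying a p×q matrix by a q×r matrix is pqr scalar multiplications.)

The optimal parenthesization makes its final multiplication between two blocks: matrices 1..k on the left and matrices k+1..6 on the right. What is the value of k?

4

Adjacent pairs: M₁M₂ = 15·12·6 = 1080; M₂M₃ = 12·6·13 = 936; M₃M₄ = 6·13·3 = 234; M₄M₅ = 13·3·16 = 624; M₅M₆ = 3·16·19 = 912.
Length 3: M₁..M₃: k=1: 0+936+15·12·13=3276; k=2: 1080+0+15·6·13=2250 → min 2250 | M₂..M₄: k=2: 0+234+12·6·3=450; k=3: 936+0+12·13·3=1404 → min 450 | M₃..M₅: k=3: 0+624+6·13·16=1872; k=4: 234+0+6·3·16=522 → min 522 | M₄..M₆: k=4: 0+912+13·3·19=1653; k=5: 624+0+13·16·19=4576 → min 1653.
Length 4: M₁..M₄: k=1: 0+450+15·12·3=990; k=2: 1080+234+15·6·3=1584; k=3: 2250+0+15·13·3=2835 → min 990 | M₂..M₅: k=2: 0+522+12·6·16=1674; k=3: 936+624+12·13·16=4056; k=4: 450+0+12·3·16=1026 → min 1026 | M₃..M₆: k=3: 0+1653+6·13·19=3135; k=4: 234+912+6·3·19=1488; k=5: 522+0+6·16·19=2346 → min 1488.
Length 5: M₁..M₅: k=1: 0+1026+15·12·16=3906; k=2: 1080+522+15·6·16=3042; k=3: 2250+624+15·13·16=5994; k=4: 990+0+15·3·16=1710 → min 1710 | M₂..M₆: k=2: 0+1488+12·6·19=2856; k=3: 936+1653+12·13·19=5553; k=4: 450+912+12·3·19=2046; k=5: 1026+0+12·16·19=4674 → min 2046.
Top-level splits: k=1: (M₁..M₁)·(M₂..M₆) → 0+2046+15·12·19 = 5466; k=2: (M₁..M₂)·(M₃..M₆) → 1080+1488+15·6·19 = 4278; k=3: (M₁..M₃)·(M₄..M₆) → 2250+1653+15·13·19 = 7608; k=4: (M₁..M₄)·(M₅..M₆) → 990+912+15·3·19 = 2757; k=5: (M₁..M₅)·(M₆..M₆) → 1710+0+15·16·19 = 6270.
Best split is after M₄, i.e. k = 4.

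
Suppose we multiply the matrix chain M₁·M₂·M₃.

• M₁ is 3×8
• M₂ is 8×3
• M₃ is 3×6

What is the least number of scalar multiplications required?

Order (M₁·(M₂·M₃)): (M₂·M₃): 8×3 by 3×6 → 8×6, cost 8·3·6 = 144; (M₁·(M₂·M₃)): 3×8 by 8×6 → 3×6, cost 3·8·6 = 144; cumulative 288. Total 288.
Order ((M₁·M₂)·M₃): (M₁·M₂): 3×8 by 8×3 → 3×3, cost 3·8·3 = 72; ((M₁·M₂)·M₃): 3×3 by 3×6 → 3×6, cost 3·3·6 = 54; cumulative 126. Total 126.
Minimum: 126.

126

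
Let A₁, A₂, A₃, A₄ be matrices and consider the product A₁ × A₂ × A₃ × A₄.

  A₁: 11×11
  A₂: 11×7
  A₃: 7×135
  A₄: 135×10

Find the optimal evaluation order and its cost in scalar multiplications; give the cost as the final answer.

Adjacent pairs: A₁A₂ = 11·11·7 = 847; A₂A₃ = 11·7·135 = 10395; A₃A₄ = 7·135·10 = 9450.
Length 3: A₁..A₃: k=1: 0+10395+11·11·135=26730; k=2: 847+0+11·7·135=11242 → min 11242 | A₂..A₄: k=2: 0+9450+11·7·10=10220; k=3: 10395+0+11·135·10=25245 → min 10220.
Length 4: A₁..A₄: k=1: 0+10220+11·11·10=11430; k=2: 847+9450+11·7·10=11067; k=3: 11242+0+11·135·10=26092 → min 11067.
Optimal parenthesization: ((A₁ × A₂) × (A₃ × A₄)) with cost 11067.

11067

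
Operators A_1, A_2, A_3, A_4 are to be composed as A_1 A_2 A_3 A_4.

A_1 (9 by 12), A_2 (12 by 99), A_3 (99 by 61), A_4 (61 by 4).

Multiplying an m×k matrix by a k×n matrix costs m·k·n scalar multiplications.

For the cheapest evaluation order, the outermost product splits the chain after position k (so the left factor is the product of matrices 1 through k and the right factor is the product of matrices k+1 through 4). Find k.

Adjacent pairs: A_1A_2 = 9·12·99 = 10692; A_2A_3 = 12·99·61 = 72468; A_3A_4 = 99·61·4 = 24156.
Length 3: A_1..A_3: k=1: 0+72468+9·12·61=79056; k=2: 10692+0+9·99·61=65043 → min 65043 | A_2..A_4: k=2: 0+24156+12·99·4=28908; k=3: 72468+0+12·61·4=75396 → min 28908.
Top-level splits: k=1: (A_1..A_1)·(A_2..A_4) → 0+28908+9·12·4 = 29340; k=2: (A_1..A_2)·(A_3..A_4) → 10692+24156+9·99·4 = 38412; k=3: (A_1..A_3)·(A_4..A_4) → 65043+0+9·61·4 = 67239.
Best split is after A_1, i.e. k = 1.

1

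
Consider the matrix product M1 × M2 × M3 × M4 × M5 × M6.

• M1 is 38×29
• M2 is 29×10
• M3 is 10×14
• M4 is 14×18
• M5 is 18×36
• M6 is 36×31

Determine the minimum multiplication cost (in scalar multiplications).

Adjacent pairs: M1M2 = 38·29·10 = 11020; M2M3 = 29·10·14 = 4060; M3M4 = 10·14·18 = 2520; M4M5 = 14·18·36 = 9072; M5M6 = 18·36·31 = 20088.
Length 3: M1..M3: k=1: 0+4060+38·29·14=19488; k=2: 11020+0+38·10·14=16340 → min 16340 | M2..M4: k=2: 0+2520+29·10·18=7740; k=3: 4060+0+29·14·18=11368 → min 7740 | M3..M5: k=3: 0+9072+10·14·36=14112; k=4: 2520+0+10·18·36=9000 → min 9000 | M4..M6: k=4: 0+20088+14·18·31=27900; k=5: 9072+0+14·36·31=24696 → min 24696.
Length 4: M1..M4: k=1: 0+7740+38·29·18=27576; k=2: 11020+2520+38·10·18=20380; k=3: 16340+0+38·14·18=25916 → min 20380 | M2..M5: k=2: 0+9000+29·10·36=19440; k=3: 4060+9072+29·14·36=27748; k=4: 7740+0+29·18·36=26532 → min 19440 | M3..M6: k=3: 0+24696+10·14·31=29036; k=4: 2520+20088+10·18·31=28188; k=5: 9000+0+10·36·31=20160 → min 20160.
Length 5: M1..M5: k=1: 0+19440+38·29·36=59112; k=2: 11020+9000+38·10·36=33700; k=3: 16340+9072+38·14·36=44564; k=4: 20380+0+38·18·36=45004 → min 33700 | M2..M6: k=2: 0+20160+29·10·31=29150; k=3: 4060+24696+29·14·31=41342; k=4: 7740+20088+29·18·31=44010; k=5: 19440+0+29·36·31=51804 → min 29150.
Length 6: M1..M6: k=1: 0+29150+38·29·31=63312; k=2: 11020+20160+38·10·31=42960; k=3: 16340+24696+38·14·31=57528; k=4: 20380+20088+38·18·31=61672; k=5: 33700+0+38·36·31=76108 → min 42960.
Optimal order: ((M1 × M2) × (((M3 × M4) × M5) × M6)) with cost 42960.

42960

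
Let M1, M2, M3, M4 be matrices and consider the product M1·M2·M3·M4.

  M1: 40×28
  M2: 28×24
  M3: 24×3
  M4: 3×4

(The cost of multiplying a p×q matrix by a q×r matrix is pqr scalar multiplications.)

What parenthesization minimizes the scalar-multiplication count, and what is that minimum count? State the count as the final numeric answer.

Adjacent pairs: M1M2 = 40·28·24 = 26880; M2M3 = 28·24·3 = 2016; M3M4 = 24·3·4 = 288.
Length 3: M1..M3: k=1: 0+2016+40·28·3=5376; k=2: 26880+0+40·24·3=29760 → min 5376 | M2..M4: k=2: 0+288+28·24·4=2976; k=3: 2016+0+28·3·4=2352 → min 2352.
Length 4: M1..M4: k=1: 0+2352+40·28·4=6832; k=2: 26880+288+40·24·4=31008; k=3: 5376+0+40·3·4=5856 → min 5856.
Optimal parenthesization: ((M1·(M2·M3))·M4) with cost 5856.

5856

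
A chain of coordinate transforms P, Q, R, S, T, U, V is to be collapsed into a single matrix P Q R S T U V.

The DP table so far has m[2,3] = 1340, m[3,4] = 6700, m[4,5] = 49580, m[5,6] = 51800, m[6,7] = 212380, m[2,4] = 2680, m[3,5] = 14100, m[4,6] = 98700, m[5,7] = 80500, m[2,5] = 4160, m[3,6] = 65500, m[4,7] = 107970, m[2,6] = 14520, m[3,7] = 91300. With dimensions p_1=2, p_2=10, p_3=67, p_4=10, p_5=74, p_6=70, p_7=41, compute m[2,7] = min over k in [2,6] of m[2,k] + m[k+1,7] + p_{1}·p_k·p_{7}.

20260

m[2,7] = min over k∈[2,6] of m[2,k]+m[k+1,7]+p_{1}·p_k·p_{7}.
k=2: 0 + 91300 + 2·10·41 = 92120; k=3: 1340 + 107970 + 2·67·41 = 114804; k=4: 2680 + 80500 + 2·10·41 = 84000; k=5: 4160 + 212380 + 2·74·41 = 222608; k=6: 14520 + 0 + 2·70·41 = 20260.
Minimum: 20260 at k=6.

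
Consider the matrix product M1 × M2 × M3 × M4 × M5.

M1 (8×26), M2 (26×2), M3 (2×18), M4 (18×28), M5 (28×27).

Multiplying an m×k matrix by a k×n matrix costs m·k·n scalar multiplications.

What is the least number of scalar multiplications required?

3368

Adjacent pairs: M1M2 = 8·26·2 = 416; M2M3 = 26·2·18 = 936; M3M4 = 2·18·28 = 1008; M4M5 = 18·28·27 = 13608.
Length 3: M1..M3: k=1: 0+936+8·26·18=4680; k=2: 416+0+8·2·18=704 → min 704 | M2..M4: k=2: 0+1008+26·2·28=2464; k=3: 936+0+26·18·28=14040 → min 2464 | M3..M5: k=3: 0+13608+2·18·27=14580; k=4: 1008+0+2·28·27=2520 → min 2520.
Length 4: M1..M4: k=1: 0+2464+8·26·28=8288; k=2: 416+1008+8·2·28=1872; k=3: 704+0+8·18·28=4736 → min 1872 | M2..M5: k=2: 0+2520+26·2·27=3924; k=3: 936+13608+26·18·27=27180; k=4: 2464+0+26·28·27=22120 → min 3924.
Length 5: M1..M5: k=1: 0+3924+8·26·27=9540; k=2: 416+2520+8·2·27=3368; k=3: 704+13608+8·18·27=18200; k=4: 1872+0+8·28·27=7920 → min 3368.
Optimal order: ((M1 × M2) × ((M3 × M4) × M5)) with cost 3368.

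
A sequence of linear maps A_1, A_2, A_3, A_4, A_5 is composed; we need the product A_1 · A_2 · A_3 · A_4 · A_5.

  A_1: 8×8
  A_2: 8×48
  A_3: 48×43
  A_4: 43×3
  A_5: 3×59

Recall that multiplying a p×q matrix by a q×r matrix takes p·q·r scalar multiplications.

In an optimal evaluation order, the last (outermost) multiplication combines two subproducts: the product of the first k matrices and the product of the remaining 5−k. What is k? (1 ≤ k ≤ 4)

4

Adjacent pairs: A_1A_2 = 8·8·48 = 3072; A_2A_3 = 8·48·43 = 16512; A_3A_4 = 48·43·3 = 6192; A_4A_5 = 43·3·59 = 7611.
Length 3: A_1..A_3: k=1: 0+16512+8·8·43=19264; k=2: 3072+0+8·48·43=19584 → min 19264 | A_2..A_4: k=2: 0+6192+8·48·3=7344; k=3: 16512+0+8·43·3=17544 → min 7344 | A_3..A_5: k=3: 0+7611+48·43·59=129387; k=4: 6192+0+48·3·59=14688 → min 14688.
Length 4: A_1..A_4: k=1: 0+7344+8·8·3=7536; k=2: 3072+6192+8·48·3=10416; k=3: 19264+0+8·43·3=20296 → min 7536 | A_2..A_5: k=2: 0+14688+8·48·59=37344; k=3: 16512+7611+8·43·59=44419; k=4: 7344+0+8·3·59=8760 → min 8760.
Top-level splits: k=1: (A_1..A_1)·(A_2..A_5) → 0+8760+8·8·59 = 12536; k=2: (A_1..A_2)·(A_3..A_5) → 3072+14688+8·48·59 = 40416; k=3: (A_1..A_3)·(A_4..A_5) → 19264+7611+8·43·59 = 47171; k=4: (A_1..A_4)·(A_5..A_5) → 7536+0+8·3·59 = 8952.
Best split is after A_4, i.e. k = 4.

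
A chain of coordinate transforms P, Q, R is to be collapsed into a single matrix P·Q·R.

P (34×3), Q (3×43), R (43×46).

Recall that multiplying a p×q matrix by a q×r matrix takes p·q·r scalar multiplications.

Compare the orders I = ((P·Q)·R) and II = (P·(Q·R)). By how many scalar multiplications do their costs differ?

Order I = ((P·Q)·R): (P·Q): 34×3 by 3×43 → 34×43, cost 34·3·43 = 4386; ((P·Q)·R): 34×43 by 43×46 → 34×46, cost 34·43·46 = 67252; cumulative 71638. Total 71638.
Order II = (P·(Q·R)): (Q·R): 3×43 by 43×46 → 3×46, cost 3·43·46 = 5934; (P·(Q·R)): 34×3 by 3×46 → 34×46, cost 34·3·46 = 4692; cumulative 10626. Total 10626.
Difference: |71638 − 10626| = 61012.

61012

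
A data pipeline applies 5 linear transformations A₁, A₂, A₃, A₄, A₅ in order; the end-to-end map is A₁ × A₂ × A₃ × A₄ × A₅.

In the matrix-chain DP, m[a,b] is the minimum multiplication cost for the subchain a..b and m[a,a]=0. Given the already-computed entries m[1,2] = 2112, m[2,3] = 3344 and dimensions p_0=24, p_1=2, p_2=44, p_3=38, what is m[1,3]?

5168

m[1,3] = min over k∈[1,2] of m[1,k]+m[k+1,3]+p_{0}·p_k·p_{3}.
k=1: 0 + 3344 + 24·2·38 = 5168; k=2: 2112 + 0 + 24·44·38 = 42240.
Minimum: 5168 at k=1.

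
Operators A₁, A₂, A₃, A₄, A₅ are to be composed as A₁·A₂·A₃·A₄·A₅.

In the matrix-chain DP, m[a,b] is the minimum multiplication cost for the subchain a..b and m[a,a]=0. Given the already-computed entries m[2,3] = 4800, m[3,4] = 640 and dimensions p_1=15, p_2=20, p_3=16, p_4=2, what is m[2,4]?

1240

m[2,4] = min over k∈[2,3] of m[2,k]+m[k+1,4]+p_{1}·p_k·p_{4}.
k=2: 0 + 640 + 15·20·2 = 1240; k=3: 4800 + 0 + 15·16·2 = 5280.
Minimum: 1240 at k=2.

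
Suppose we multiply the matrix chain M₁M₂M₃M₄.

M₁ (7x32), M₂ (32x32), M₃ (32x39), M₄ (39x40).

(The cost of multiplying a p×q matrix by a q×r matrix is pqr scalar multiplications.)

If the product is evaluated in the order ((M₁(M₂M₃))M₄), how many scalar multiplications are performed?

(M₂M₃): 32×32 by 32×39 → 32×39, cost 32·32·39 = 39936
(M₁(M₂M₃)): 7×32 by 32×39 → 7×39, cost 7·32·39 = 8736; cumulative 48672
((M₁(M₂M₃))M₄): 7×39 by 39×40 → 7×40, cost 7·39·40 = 10920; cumulative 59592
Total: 59592 scalar multiplications.

59592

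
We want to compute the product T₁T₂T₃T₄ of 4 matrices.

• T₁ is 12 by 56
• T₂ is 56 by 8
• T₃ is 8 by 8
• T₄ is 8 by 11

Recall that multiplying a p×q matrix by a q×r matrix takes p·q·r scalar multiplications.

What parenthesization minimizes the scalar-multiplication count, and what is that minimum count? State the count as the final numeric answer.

7136

Adjacent pairs: T₁T₂ = 12·56·8 = 5376; T₂T₃ = 56·8·8 = 3584; T₃T₄ = 8·8·11 = 704.
Length 3: T₁..T₃: k=1: 0+3584+12·56·8=8960; k=2: 5376+0+12·8·8=6144 → min 6144 | T₂..T₄: k=2: 0+704+56·8·11=5632; k=3: 3584+0+56·8·11=8512 → min 5632.
Length 4: T₁..T₄: k=1: 0+5632+12·56·11=13024; k=2: 5376+704+12·8·11=7136; k=3: 6144+0+12·8·11=7200 → min 7136.
Optimal parenthesization: ((T₁T₂)(T₃T₄)) with cost 7136.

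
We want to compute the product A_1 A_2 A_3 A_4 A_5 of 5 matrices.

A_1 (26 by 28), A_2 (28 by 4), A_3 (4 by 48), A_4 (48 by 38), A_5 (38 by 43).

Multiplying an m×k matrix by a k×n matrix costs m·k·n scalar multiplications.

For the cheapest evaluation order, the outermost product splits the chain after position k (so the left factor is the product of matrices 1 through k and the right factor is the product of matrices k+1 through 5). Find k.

Adjacent pairs: A_1A_2 = 26·28·4 = 2912; A_2A_3 = 28·4·48 = 5376; A_3A_4 = 4·48·38 = 7296; A_4A_5 = 48·38·43 = 78432.
Length 3: A_1..A_3: k=1: 0+5376+26·28·48=40320; k=2: 2912+0+26·4·48=7904 → min 7904 | A_2..A_4: k=2: 0+7296+28·4·38=11552; k=3: 5376+0+28·48·38=56448 → min 11552 | A_3..A_5: k=3: 0+78432+4·48·43=86688; k=4: 7296+0+4·38·43=13832 → min 13832.
Length 4: A_1..A_4: k=1: 0+11552+26·28·38=39216; k=2: 2912+7296+26·4·38=14160; k=3: 7904+0+26·48·38=55328 → min 14160 | A_2..A_5: k=2: 0+13832+28·4·43=18648; k=3: 5376+78432+28·48·43=141600; k=4: 11552+0+28·38·43=57304 → min 18648.
Top-level splits: k=1: (A_1..A_1)·(A_2..A_5) → 0+18648+26·28·43 = 49952; k=2: (A_1..A_2)·(A_3..A_5) → 2912+13832+26·4·43 = 21216; k=3: (A_1..A_3)·(A_4..A_5) → 7904+78432+26·48·43 = 140000; k=4: (A_1..A_4)·(A_5..A_5) → 14160+0+26·38·43 = 56644.
Best split is after A_2, i.e. k = 2.

2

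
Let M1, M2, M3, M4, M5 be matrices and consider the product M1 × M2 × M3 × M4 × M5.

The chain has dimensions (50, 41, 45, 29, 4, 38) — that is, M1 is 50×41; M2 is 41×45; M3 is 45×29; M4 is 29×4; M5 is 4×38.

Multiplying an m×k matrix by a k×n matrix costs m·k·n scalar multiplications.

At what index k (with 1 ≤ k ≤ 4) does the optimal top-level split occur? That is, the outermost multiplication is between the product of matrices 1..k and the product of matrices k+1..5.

Adjacent pairs: M1M2 = 50·41·45 = 92250; M2M3 = 41·45·29 = 53505; M3M4 = 45·29·4 = 5220; M4M5 = 29·4·38 = 4408.
Length 3: M1..M3: k=1: 0+53505+50·41·29=112955; k=2: 92250+0+50·45·29=157500 → min 112955 | M2..M4: k=2: 0+5220+41·45·4=12600; k=3: 53505+0+41·29·4=58261 → min 12600 | M3..M5: k=3: 0+4408+45·29·38=53998; k=4: 5220+0+45·4·38=12060 → min 12060.
Length 4: M1..M4: k=1: 0+12600+50·41·4=20800; k=2: 92250+5220+50·45·4=106470; k=3: 112955+0+50·29·4=118755 → min 20800 | M2..M5: k=2: 0+12060+41·45·38=82170; k=3: 53505+4408+41·29·38=103095; k=4: 12600+0+41·4·38=18832 → min 18832.
Top-level splits: k=1: (M1..M1)·(M2..M5) → 0+18832+50·41·38 = 96732; k=2: (M1..M2)·(M3..M5) → 92250+12060+50·45·38 = 189810; k=3: (M1..M3)·(M4..M5) → 112955+4408+50·29·38 = 172463; k=4: (M1..M4)·(M5..M5) → 20800+0+50·4·38 = 28400.
Best split is after M4, i.e. k = 4.

4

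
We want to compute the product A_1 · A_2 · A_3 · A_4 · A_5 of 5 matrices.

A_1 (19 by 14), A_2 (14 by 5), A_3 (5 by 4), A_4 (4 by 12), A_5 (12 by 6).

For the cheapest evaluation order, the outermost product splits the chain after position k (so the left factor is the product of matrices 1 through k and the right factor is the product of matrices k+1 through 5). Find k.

3

Adjacent pairs: A_1A_2 = 19·14·5 = 1330; A_2A_3 = 14·5·4 = 280; A_3A_4 = 5·4·12 = 240; A_4A_5 = 4·12·6 = 288.
Length 3: A_1..A_3: k=1: 0+280+19·14·4=1344; k=2: 1330+0+19·5·4=1710 → min 1344 | A_2..A_4: k=2: 0+240+14·5·12=1080; k=3: 280+0+14·4·12=952 → min 952 | A_3..A_5: k=3: 0+288+5·4·6=408; k=4: 240+0+5·12·6=600 → min 408.
Length 4: A_1..A_4: k=1: 0+952+19·14·12=4144; k=2: 1330+240+19·5·12=2710; k=3: 1344+0+19·4·12=2256 → min 2256 | A_2..A_5: k=2: 0+408+14·5·6=828; k=3: 280+288+14·4·6=904; k=4: 952+0+14·12·6=1960 → min 828.
Top-level splits: k=1: (A_1..A_1)·(A_2..A_5) → 0+828+19·14·6 = 2424; k=2: (A_1..A_2)·(A_3..A_5) → 1330+408+19·5·6 = 2308; k=3: (A_1..A_3)·(A_4..A_5) → 1344+288+19·4·6 = 2088; k=4: (A_1..A_4)·(A_5..A_5) → 2256+0+19·12·6 = 3624.
Best split is after A_3, i.e. k = 3.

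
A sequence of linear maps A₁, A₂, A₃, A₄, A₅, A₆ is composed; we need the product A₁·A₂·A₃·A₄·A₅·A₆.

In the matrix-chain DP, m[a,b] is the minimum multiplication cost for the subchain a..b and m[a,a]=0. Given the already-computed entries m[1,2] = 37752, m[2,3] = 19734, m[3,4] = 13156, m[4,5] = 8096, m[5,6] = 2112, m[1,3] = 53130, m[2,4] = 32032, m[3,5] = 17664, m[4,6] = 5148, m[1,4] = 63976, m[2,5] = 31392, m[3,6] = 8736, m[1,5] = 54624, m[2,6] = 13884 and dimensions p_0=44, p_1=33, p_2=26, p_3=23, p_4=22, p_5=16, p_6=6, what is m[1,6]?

m[1,6] = min over k∈[1,5] of m[1,k]+m[k+1,6]+p_{0}·p_k·p_{6}.
k=1: 0 + 13884 + 44·33·6 = 22596; k=2: 37752 + 8736 + 44·26·6 = 53352; k=3: 53130 + 5148 + 44·23·6 = 64350; k=4: 63976 + 2112 + 44·22·6 = 71896; k=5: 54624 + 0 + 44·16·6 = 58848.
Minimum: 22596 at k=1.

22596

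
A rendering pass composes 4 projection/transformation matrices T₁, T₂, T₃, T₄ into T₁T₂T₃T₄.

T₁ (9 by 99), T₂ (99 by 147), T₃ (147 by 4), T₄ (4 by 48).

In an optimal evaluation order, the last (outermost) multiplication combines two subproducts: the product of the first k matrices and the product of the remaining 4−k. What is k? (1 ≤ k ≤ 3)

Adjacent pairs: T₁T₂ = 9·99·147 = 130977; T₂T₃ = 99·147·4 = 58212; T₃T₄ = 147·4·48 = 28224.
Length 3: T₁..T₃: k=1: 0+58212+9·99·4=61776; k=2: 130977+0+9·147·4=136269 → min 61776 | T₂..T₄: k=2: 0+28224+99·147·48=726768; k=3: 58212+0+99·4·48=77220 → min 77220.
Top-level splits: k=1: (T₁..T₁)·(T₂..T₄) → 0+77220+9·99·48 = 119988; k=2: (T₁..T₂)·(T₃..T₄) → 130977+28224+9·147·48 = 222705; k=3: (T₁..T₃)·(T₄..T₄) → 61776+0+9·4·48 = 63504.
Best split is after T₃, i.e. k = 3.

3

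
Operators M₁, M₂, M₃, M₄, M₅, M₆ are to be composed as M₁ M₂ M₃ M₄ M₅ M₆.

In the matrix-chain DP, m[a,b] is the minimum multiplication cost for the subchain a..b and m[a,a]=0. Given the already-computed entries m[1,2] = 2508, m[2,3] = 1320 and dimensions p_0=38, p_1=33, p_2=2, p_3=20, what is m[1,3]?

m[1,3] = min over k∈[1,2] of m[1,k]+m[k+1,3]+p_{0}·p_k·p_{3}.
k=1: 0 + 1320 + 38·33·20 = 26400; k=2: 2508 + 0 + 38·2·20 = 4028.
Minimum: 4028 at k=2.

4028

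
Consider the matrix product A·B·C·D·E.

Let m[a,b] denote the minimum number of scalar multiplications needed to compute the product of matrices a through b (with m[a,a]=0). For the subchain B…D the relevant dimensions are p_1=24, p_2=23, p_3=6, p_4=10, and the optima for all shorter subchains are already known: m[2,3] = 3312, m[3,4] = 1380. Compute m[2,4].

4752

m[2,4] = min over k∈[2,3] of m[2,k]+m[k+1,4]+p_{1}·p_k·p_{4}.
k=2: 0 + 1380 + 24·23·10 = 6900; k=3: 3312 + 0 + 24·6·10 = 4752.
Minimum: 4752 at k=3.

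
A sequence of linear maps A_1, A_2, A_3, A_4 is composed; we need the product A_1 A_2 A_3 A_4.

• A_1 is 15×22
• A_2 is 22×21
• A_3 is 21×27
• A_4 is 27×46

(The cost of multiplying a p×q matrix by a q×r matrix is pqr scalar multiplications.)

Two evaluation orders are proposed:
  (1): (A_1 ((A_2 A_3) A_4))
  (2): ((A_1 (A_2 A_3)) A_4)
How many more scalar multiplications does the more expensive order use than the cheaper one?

14964

Order (1) = (A_1 ((A_2 A_3) A_4)): (A_2 A_3): 22×21 by 21×27 → 22×27, cost 22·21·27 = 12474; ((A_2 A_3) A_4): 22×27 by 27×46 → 22×46, cost 22·27·46 = 27324; cumulative 39798; (A_1 ((A_2 A_3) A_4)): 15×22 by 22×46 → 15×46, cost 15·22·46 = 15180; cumulative 54978. Total 54978.
Order (2) = ((A_1 (A_2 A_3)) A_4): (A_2 A_3): 22×21 by 21×27 → 22×27, cost 22·21·27 = 12474; (A_1 (A_2 A_3)): 15×22 by 22×27 → 15×27, cost 15·22·27 = 8910; cumulative 21384; ((A_1 (A_2 A_3)) A_4): 15×27 by 27×46 → 15×46, cost 15·27·46 = 18630; cumulative 40014. Total 40014.
Difference: |54978 − 40014| = 14964.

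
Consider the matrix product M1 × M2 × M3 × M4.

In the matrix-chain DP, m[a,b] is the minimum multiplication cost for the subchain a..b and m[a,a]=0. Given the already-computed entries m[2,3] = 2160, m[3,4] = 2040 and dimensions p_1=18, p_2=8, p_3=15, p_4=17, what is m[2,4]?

4488

m[2,4] = min over k∈[2,3] of m[2,k]+m[k+1,4]+p_{1}·p_k·p_{4}.
k=2: 0 + 2040 + 18·8·17 = 4488; k=3: 2160 + 0 + 18·15·17 = 6750.
Minimum: 4488 at k=2.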